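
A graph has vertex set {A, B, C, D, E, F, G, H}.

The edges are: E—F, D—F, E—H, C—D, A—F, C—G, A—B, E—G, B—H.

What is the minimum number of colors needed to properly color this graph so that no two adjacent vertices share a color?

3

The cycle F-D-C-G-E-F has odd length 5, so it cannot be 2-colored; at least 3 colors are needed.
One proper 3-coloring: A=red, B=green, C=red, D=green, E=red, F=blue, G=blue, H=blue. Every edge joins two different colors.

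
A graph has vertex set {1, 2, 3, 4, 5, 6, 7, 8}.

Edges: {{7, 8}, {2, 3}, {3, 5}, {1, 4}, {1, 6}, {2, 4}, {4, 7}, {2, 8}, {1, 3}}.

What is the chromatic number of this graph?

7 and 8 are adjacent, so at least 2 colors are needed.
2 colors suffice: color a → {1, 2, 5, 7}; color b → {3, 4, 6, 8}. Every edge joins two different colors.

2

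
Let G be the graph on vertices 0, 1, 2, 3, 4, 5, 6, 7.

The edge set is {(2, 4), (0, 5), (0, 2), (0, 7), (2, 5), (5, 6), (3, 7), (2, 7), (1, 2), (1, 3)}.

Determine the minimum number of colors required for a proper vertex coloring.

3

0, 2, 7 form a triangle, so at least 3 colors are needed.
3 colors suffice: color red → {2, 3, 6}; color blue → {1, 4, 5, 7}; color green → {0}. No two adjacent vertices share a color.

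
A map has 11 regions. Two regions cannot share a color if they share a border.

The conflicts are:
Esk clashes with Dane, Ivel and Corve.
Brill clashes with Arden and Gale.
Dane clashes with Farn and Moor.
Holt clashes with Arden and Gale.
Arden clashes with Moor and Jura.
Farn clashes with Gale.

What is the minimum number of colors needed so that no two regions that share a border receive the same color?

2

Farn and Gale conflict, so at least 2 colors are needed.
2 colors suffice: Esk=2, Brill=2, Dane=1, Holt=2, Ivel=1, Arden=1, Corve=1, Farn=2, Moor=2, Gale=1, Jura=2. Each listed conflict is separated.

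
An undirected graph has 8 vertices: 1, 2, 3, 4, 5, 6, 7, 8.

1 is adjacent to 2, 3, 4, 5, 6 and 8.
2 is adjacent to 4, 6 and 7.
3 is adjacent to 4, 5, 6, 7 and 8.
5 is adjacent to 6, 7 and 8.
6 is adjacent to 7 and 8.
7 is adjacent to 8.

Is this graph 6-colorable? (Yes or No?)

Yes

The chromatic number is 5. 1, 3, 5, 6, 8 are pairwise adjacent (a clique of size 5), so at least 5 colors are needed.
5 colors suffice: color red → {1, 7}; color blue → {4, 6}; color green → {2, 3}; color yellow → {8}; color purple → {5}.
Since 6 ≥ 5, a proper 6-coloring certainly exists.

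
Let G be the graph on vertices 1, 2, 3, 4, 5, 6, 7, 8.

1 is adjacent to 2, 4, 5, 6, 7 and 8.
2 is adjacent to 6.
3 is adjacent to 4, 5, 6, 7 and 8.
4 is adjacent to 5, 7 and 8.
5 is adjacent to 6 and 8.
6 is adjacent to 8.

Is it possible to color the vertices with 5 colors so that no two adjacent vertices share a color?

Yes

The chromatic number is 4. 3, 5, 6, 8 form a clique, so at least 4 colors are needed.
4 colors suffice: color red → {1, 3}; color blue → {2, 5, 7}; color green → {4, 6}; color yellow → {8}.
Since 5 ≥ 4, a proper 5-coloring certainly exists.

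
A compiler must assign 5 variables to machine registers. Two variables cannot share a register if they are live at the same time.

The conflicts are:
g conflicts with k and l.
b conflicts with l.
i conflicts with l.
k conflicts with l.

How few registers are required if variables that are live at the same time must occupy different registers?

3

g, k, l all conflict with each other, so at least 3 registers are needed.
Using 3 registers: g=2, b=2, i=2, k=3, l=1. Every pair that conflicts lands in different registers.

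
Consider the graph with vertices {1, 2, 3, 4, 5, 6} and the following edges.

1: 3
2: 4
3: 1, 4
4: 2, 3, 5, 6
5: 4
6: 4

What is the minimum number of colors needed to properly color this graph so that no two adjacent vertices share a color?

4 and 6 are adjacent, so at least 2 colors are needed.
2 colors suffice: color red → {1, 4}; color blue → {2, 3, 5, 6}. No two adjacent vertices share a color.

2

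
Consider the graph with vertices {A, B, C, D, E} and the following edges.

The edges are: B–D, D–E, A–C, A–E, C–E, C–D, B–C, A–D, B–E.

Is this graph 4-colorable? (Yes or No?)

The chromatic number is 4. B, C, D, E are pairwise adjacent (a clique of size 4), so at least 4 colors are needed.
One proper 4-coloring: A=4, B=4, C=1, D=3, E=2.
That is already a proper 4-coloring.

Yes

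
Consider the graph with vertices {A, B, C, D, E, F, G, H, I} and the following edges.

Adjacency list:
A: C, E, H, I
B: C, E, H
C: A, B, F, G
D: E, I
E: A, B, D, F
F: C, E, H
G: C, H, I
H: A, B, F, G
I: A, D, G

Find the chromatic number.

D and E are adjacent, so at least 2 colors are needed.
2 colors suffice: A=2, B=2, C=1, D=2, E=1, F=2, G=2, H=1, I=1. No two adjacent vertices share a color.

2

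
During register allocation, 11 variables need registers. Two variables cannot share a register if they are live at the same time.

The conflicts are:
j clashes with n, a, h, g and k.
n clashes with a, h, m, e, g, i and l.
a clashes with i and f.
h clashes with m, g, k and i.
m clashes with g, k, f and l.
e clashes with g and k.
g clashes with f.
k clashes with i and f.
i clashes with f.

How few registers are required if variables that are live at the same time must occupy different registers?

j, n, h, g are mutually in conflict, so at least 4 registers are needed.
4 registers suffice: j=4, n=1, a=3, h=2, m=4, e=2, g=3, k=1, i=4, f=2, l=2. No two conflicting variables share a register.

4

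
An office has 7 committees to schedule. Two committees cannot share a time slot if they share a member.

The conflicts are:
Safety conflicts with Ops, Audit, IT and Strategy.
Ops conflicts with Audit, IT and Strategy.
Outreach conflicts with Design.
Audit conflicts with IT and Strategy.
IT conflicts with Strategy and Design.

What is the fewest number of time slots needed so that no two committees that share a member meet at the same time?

Safety, Ops, Audit, IT, Strategy are mutually in conflict, so at least 5 time slots are needed.
5 time slots suffice: time slot 1 → {Outreach, IT}; time slot 2 → {Ops, Design}; time slot 3 → {Safety}; time slot 4 → {Audit}; time slot 5 → {Strategy}. Every pair that conflicts lands in different time slots.

5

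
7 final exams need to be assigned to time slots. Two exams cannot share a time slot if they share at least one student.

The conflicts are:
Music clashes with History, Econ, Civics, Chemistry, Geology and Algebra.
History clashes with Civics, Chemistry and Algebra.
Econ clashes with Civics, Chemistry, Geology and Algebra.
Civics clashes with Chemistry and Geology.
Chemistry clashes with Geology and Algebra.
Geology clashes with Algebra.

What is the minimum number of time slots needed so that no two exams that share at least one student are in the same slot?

Music, Econ, Chemistry, Geology, Algebra pairwise conflict, so at least 5 time slots are needed.
5 time slots suffice: Music=1, History=3, Econ=3, Civics=4, Chemistry=2, Geology=5, Algebra=4. Every pair that conflicts lands in different time slots.

5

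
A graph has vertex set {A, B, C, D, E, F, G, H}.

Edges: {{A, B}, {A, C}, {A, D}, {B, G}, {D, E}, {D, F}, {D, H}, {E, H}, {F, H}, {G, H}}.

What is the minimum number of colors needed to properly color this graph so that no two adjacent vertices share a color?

3

D, E, H are mutually adjacent, so at least 3 colors are needed.
A valid assignment using 3 colors: A=2, B=3, C=1, D=1, E=3, F=3, G=1, H=2. No two adjacent vertices share a color.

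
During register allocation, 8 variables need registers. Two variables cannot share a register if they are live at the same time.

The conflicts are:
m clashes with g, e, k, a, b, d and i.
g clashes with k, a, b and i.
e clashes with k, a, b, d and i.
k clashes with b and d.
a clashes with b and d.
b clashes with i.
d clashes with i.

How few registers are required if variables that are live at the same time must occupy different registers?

4

m, e, k, d all conflict with each other, so at least 4 registers are needed.
4 registers suffice: register 1 → {m}; register 2 → {g, e}; register 3 → {b, d}; register 4 → {k, a, i}. Every pair that conflicts lands in different registers.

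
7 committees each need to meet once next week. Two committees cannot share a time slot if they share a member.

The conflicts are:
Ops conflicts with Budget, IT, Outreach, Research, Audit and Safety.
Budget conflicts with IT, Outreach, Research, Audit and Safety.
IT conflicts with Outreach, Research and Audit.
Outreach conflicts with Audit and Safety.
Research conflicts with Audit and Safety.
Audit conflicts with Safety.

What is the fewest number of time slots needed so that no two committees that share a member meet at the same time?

Ops, Budget, Research, Audit, Safety pairwise conflict, so at least 5 time slots are needed.
5 time slots suffice: Ops=2, Budget=3, IT=4, Outreach=5, Research=5, Audit=1, Safety=4. Each listed conflict is separated.

5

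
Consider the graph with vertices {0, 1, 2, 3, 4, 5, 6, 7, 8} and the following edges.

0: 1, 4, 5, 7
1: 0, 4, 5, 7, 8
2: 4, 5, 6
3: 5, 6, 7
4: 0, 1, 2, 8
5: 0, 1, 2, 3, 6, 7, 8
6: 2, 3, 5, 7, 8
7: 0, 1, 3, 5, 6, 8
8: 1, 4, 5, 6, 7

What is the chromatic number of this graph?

0, 1, 5, 7 are pairwise adjacent (a clique of size 4), so at least 4 colors are needed.
One proper 4-coloring: 0=yellow, 1=green, 2=blue, 3=yellow, 4=red, 5=red, 6=green, 7=blue, 8=yellow. Each edge has distinct colors on its endpoints.

4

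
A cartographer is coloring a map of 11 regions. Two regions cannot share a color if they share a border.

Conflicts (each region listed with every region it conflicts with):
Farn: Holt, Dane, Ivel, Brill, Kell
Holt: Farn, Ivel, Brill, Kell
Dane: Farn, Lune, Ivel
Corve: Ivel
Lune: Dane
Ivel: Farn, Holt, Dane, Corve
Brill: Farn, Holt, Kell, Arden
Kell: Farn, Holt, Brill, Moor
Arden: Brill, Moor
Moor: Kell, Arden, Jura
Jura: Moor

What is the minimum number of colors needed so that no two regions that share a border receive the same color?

4

Farn, Holt, Brill, Kell are mutually in conflict, so at least 4 colors are needed.
4 colors suffice: color 1 → {Farn, Corve, Lune, Moor}; color 2 → {Ivel, Brill, Jura}; color 3 → {Holt, Dane, Arden}; color 4 → {Kell}. Every pair that conflicts lands in different colors.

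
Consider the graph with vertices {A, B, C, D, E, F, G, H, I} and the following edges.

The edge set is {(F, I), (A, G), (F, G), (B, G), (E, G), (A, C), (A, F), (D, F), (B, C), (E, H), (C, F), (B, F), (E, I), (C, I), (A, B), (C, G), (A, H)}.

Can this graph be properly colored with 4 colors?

A, B, C, F, G are pairwise adjacent (a clique of size 5), so at least 5 colors are needed.
So 4 colors are not enough.

No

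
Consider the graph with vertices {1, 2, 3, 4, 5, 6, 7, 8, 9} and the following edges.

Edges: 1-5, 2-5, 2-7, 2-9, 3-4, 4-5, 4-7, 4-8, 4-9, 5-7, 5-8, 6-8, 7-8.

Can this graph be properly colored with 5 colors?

The chromatic number is 4. 4, 5, 7, 8 are pairwise adjacent (a clique of size 4), so at least 4 colors are needed.
4 colors suffice: color a → {1, 2, 4, 6}; color b → {3, 5, 9}; color c → {7}; color d → {8}.
Since 5 ≥ 4, a proper 5-coloring certainly exists.

Yes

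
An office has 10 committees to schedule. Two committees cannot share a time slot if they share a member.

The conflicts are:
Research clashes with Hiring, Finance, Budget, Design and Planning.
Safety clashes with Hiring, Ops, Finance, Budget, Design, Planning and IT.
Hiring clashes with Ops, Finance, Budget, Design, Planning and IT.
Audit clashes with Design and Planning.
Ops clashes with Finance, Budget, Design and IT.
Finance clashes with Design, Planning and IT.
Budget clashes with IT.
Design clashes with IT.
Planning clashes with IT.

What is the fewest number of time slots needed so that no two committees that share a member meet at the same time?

6

Safety, Hiring, Ops, Finance, Design, IT all conflict with each other, so at least 6 time slots are needed.
6 time slots suffice: time slot 1 → {Hiring, Audit}; time slot 2 → {Research, Safety}; time slot 3 → {IT}; time slot 4 → {Finance, Budget}; time slot 5 → {Design, Planning}; time slot 6 → {Ops}. Each listed conflict is separated.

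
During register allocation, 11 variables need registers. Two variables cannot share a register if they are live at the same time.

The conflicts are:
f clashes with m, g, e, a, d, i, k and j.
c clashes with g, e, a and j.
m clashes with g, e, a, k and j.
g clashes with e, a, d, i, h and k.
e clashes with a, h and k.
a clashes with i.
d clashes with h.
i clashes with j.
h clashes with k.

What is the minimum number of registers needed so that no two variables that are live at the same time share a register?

f, m, g, e, k are mutually in conflict, so at least 5 registers are needed.
Using 5 registers: f=2, c=2, m=5, g=1, e=3, a=4, d=3, i=3, h=2, k=4, j=1. Each listed conflict is separated.

5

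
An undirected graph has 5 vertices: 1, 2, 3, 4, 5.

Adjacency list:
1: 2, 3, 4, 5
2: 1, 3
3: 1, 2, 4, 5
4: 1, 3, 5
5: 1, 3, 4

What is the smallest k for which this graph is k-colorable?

1, 3, 4, 5 form a clique, so at least 4 colors are needed.
4 colors suffice: color a → {1}; color b → {3}; color c → {2, 4}; color d → {5}. No two adjacent vertices share a color.

4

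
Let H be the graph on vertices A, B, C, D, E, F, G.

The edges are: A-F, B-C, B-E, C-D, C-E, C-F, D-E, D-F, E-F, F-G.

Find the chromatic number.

4

C, D, E, F are mutually adjacent (a clique of size 4), so at least 4 colors are needed.
A valid assignment using 4 colors: A=2, B=1, C=3, D=4, E=2, F=1, G=2. No two adjacent vertices share a color.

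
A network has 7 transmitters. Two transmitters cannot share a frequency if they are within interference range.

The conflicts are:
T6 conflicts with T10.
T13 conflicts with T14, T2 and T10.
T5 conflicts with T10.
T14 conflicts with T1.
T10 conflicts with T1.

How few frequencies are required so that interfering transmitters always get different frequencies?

2

T13 and T10 conflict, so at least 2 frequencies are needed.
Using 2 frequencies: T6=2, T13=2, T5=2, T14=1, T2=1, T10=1, T1=2. Every pair that conflicts lands in different frequencies.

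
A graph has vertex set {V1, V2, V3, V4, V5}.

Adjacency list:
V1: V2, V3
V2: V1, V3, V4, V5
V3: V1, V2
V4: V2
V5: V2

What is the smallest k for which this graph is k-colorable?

3

V1, V2, V3 form a triangle, so at least 3 colors are needed.
3 colors suffice: color R → {V2}; color B → {V1, V4, V5}; color G → {V3}. Each edge has distinct colors on its endpoints.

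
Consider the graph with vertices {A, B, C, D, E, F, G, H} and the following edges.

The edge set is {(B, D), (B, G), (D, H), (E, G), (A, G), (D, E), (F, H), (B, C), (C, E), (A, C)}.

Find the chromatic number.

A and C are adjacent, so at least 2 colors are needed.
A valid assignment using 2 colors: A=2, B=2, C=1, D=1, E=2, F=1, G=1, H=2. No two adjacent vertices share a color.

2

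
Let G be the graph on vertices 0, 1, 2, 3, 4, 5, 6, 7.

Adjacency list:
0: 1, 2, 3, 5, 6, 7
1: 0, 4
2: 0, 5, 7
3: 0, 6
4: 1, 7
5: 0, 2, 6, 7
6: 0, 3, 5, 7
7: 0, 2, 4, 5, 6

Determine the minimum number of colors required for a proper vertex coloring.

0, 5, 6, 7 form a clique, so at least 4 colors are needed.
4 colors suffice: color red → {0, 4}; color blue → {1, 3, 7}; color green → {5}; color yellow → {2, 6}. Every edge joins two different colors.

4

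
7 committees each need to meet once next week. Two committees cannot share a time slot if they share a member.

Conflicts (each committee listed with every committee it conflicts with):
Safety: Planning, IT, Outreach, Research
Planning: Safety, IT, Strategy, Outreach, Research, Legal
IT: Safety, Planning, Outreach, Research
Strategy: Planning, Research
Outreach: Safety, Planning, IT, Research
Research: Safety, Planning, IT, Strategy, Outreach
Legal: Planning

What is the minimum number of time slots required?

5

Safety, Planning, IT, Outreach, Research all conflict with each other, so at least 5 time slots are needed.
5 time slots suffice: Safety=3, Planning=1, IT=5, Strategy=3, Outreach=4, Research=2, Legal=2. No two conflicting committees share a time slot.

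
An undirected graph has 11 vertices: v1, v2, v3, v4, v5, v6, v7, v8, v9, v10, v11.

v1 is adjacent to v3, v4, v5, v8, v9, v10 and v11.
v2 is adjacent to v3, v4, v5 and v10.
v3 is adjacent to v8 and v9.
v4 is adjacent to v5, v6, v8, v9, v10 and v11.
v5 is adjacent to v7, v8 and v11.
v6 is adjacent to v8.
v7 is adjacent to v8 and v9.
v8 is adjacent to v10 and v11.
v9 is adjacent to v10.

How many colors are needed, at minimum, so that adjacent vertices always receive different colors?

v1, v4, v5, v8, v11 are pairwise adjacent (a clique of size 5), so at least 5 colors are needed.
5 colors suffice: color 1 → {v2, v8, v9}; color 2 → {v3, v4, v7}; color 3 → {v1, v6}; color 4 → {v5, v10}; color 5 → {v11}. Every edge joins two different colors.

5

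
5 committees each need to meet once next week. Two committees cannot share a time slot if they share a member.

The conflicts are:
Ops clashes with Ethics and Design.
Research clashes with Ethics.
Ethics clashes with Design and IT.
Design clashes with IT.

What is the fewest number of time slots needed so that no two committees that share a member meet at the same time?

3

Ethics, Design, IT pairwise conflict, so at least 3 time slots are needed.
3 time slots suffice: time slot 1 → {Ethics}; time slot 2 → {Research, Design}; time slot 3 → {Ops, IT}. Each listed conflict is separated.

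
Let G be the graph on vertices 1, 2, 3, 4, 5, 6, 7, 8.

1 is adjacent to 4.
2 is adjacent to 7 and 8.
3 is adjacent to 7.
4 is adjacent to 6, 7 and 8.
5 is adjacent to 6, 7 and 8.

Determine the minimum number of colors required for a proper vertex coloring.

4 and 8 are adjacent, so at least 2 colors are needed.
2 colors suffice: 1=blue, 2=red, 3=red, 4=red, 5=red, 6=blue, 7=blue, 8=blue. Each edge has distinct colors on its endpoints.

2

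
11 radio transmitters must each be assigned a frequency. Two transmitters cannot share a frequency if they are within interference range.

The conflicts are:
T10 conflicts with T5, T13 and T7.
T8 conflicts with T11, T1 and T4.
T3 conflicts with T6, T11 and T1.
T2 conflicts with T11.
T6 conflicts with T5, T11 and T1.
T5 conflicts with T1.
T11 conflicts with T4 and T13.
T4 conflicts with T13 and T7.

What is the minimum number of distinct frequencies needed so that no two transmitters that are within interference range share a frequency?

3

T6, T5, T1 are mutually in conflict, so at least 3 frequencies are needed.
3 frequencies suffice: frequency 1 → {T10, T11, T1}; frequency 2 → {T2, T6, T4}; frequency 3 → {T8, T3, T5, T13, T7}. Each listed conflict is separated.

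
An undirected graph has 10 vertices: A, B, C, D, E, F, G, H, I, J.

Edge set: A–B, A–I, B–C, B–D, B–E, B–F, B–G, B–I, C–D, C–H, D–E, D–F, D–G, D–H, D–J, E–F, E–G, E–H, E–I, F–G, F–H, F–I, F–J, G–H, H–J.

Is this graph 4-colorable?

B, D, E, F, G are pairwise adjacent (a clique of size 5), so at least 5 colors are needed.
So 4 colors are not enough.

No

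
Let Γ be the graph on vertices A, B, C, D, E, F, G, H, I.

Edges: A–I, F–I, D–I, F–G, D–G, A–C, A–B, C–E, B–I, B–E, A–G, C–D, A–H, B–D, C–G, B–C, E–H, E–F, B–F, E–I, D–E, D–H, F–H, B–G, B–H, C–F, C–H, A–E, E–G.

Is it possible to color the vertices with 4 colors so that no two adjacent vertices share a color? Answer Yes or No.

No

B, C, D, E, G are mutually adjacent (a clique of size 5), so at least 5 colors are needed.
So 4 colors are not enough.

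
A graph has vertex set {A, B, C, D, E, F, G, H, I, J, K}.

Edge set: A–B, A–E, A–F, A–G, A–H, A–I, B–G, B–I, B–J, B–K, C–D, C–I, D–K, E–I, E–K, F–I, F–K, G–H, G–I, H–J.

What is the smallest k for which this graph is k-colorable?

4

A, B, G, I are mutually adjacent (a clique of size 4), so at least 4 colors are needed.
4 colors suffice: A=2, B=3, C=2, D=3, E=3, F=3, G=4, H=1, I=1, J=2, K=1. No two adjacent vertices share a color.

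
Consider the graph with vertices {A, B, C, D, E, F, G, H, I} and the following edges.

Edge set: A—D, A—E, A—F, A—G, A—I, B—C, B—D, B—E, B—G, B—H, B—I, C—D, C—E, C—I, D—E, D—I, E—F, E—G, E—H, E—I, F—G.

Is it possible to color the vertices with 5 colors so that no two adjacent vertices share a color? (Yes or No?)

Yes

The chromatic number is 5. B, C, D, E, I are pairwise adjacent (a clique of size 5), so at least 5 colors are needed.
5 colors suffice: A=blue, B=blue, C=purple, D=green, E=red, F=yellow, G=green, H=green, I=yellow.
That is already a proper 5-coloring.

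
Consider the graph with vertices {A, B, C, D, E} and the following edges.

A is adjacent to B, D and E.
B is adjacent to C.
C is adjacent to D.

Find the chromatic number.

A and D are adjacent, so at least 2 colors are needed.
2 colors suffice: color 1 → {A, C}; color 2 → {B, D, E}. Each edge has distinct colors on its endpoints.

2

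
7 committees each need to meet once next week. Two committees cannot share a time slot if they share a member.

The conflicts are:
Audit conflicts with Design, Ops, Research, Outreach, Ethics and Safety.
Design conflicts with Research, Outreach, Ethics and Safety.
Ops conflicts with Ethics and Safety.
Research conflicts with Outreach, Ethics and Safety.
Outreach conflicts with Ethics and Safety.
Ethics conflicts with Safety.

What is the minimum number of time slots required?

6

Audit, Design, Research, Outreach, Ethics, Safety all conflict with each other, so at least 6 time slots are needed.
6 time slots suffice: time slot 1 → {Audit}; time slot 2 → {Ethics}; time slot 3 → {Safety}; time slot 4 → {Design, Ops}; time slot 5 → {Outreach}; time slot 6 → {Research}. No two conflicting committees share a time slot.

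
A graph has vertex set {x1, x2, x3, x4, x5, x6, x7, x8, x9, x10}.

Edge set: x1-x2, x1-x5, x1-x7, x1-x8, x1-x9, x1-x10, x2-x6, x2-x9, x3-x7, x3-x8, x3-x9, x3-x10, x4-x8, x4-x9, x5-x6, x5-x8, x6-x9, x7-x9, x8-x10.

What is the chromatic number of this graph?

3

x3, x8, x10 form a triangle, so at least 3 colors are needed.
3 colors suffice: color 1 → {x8, x9}; color 2 → {x1, x3, x4, x6}; color 3 → {x2, x5, x7, x10}. Each edge has distinct colors on its endpoints.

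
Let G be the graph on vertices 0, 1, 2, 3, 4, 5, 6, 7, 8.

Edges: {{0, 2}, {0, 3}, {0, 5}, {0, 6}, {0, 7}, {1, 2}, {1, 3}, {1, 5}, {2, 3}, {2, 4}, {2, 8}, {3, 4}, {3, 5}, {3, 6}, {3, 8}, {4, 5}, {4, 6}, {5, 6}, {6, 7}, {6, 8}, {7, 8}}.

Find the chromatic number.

4

3, 4, 5, 6 form a clique, so at least 4 colors are needed.
A valid assignment using 4 colors: 0=yellow, 1=yellow, 2=blue, 3=red, 4=yellow, 5=green, 6=blue, 7=red, 8=green. Every edge joins two different colors.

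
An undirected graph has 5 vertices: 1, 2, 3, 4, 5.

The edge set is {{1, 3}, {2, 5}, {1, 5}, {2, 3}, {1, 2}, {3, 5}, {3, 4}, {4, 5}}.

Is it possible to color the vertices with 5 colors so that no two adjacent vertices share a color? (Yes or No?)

The chromatic number is 4. 1, 2, 3, 5 are mutually adjacent (a clique of size 4), so at least 4 colors are needed.
4 colors suffice: color a → {5}; color b → {3}; color c → {1, 4}; color d → {2}.
Since 5 ≥ 4, a proper 5-coloring certainly exists.

Yes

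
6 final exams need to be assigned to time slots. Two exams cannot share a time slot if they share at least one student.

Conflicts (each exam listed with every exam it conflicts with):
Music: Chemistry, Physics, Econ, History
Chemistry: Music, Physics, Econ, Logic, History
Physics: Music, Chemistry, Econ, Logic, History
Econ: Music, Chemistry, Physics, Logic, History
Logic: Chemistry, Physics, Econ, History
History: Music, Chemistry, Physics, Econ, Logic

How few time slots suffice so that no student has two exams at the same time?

Music, Chemistry, Physics, Econ, History are mutually in conflict, so at least 5 time slots are needed.
A valid assignment using 5 time slots: Music=5, Chemistry=2, Physics=1, Econ=4, Logic=5, History=3. Each listed conflict is separated.

5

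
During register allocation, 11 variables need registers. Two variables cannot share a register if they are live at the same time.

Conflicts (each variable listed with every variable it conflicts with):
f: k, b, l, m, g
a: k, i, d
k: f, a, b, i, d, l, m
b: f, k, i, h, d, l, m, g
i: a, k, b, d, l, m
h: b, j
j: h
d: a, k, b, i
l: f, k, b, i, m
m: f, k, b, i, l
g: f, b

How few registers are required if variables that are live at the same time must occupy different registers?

5

k, b, i, l, m are mutually in conflict, so at least 5 registers are needed.
5 registers suffice: f=3, a=1, k=2, b=1, i=3, h=2, j=1, d=4, l=4, m=5, g=2. Each listed conflict is separated.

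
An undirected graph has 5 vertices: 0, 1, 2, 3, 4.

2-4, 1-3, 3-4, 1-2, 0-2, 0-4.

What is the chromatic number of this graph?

0, 2, 4 are pairwise adjacent, so at least 3 colors are needed.
3 colors suffice: color red → {1, 4}; color blue → {2, 3}; color green → {0}. No two adjacent vertices share a color.

3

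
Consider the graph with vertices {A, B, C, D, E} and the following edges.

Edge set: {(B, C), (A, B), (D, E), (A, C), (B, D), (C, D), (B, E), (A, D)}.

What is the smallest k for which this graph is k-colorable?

A, B, C, D are mutually adjacent (a clique of size 4), so at least 4 colors are needed.
4 colors suffice: color 1 → {D}; color 2 → {B}; color 3 → {A, E}; color 4 → {C}. Each edge has distinct colors on its endpoints.

4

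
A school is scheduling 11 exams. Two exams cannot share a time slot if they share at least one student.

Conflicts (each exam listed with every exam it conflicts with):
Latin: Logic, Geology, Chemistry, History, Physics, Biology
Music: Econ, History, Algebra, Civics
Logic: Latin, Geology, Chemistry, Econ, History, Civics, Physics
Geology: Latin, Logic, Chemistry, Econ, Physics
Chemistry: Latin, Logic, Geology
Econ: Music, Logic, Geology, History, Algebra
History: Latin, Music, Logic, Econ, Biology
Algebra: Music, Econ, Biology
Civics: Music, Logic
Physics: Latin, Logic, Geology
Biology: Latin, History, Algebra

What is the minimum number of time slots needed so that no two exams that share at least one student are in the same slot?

Latin, Logic, Geology, Chemistry are mutually in conflict, so at least 4 time slots are needed.
4 time slots suffice: Latin=2, Music=1, Logic=1, Geology=3, Chemistry=4, Econ=2, History=3, Algebra=3, Civics=2, Physics=4, Biology=1. Each listed conflict is separated.

4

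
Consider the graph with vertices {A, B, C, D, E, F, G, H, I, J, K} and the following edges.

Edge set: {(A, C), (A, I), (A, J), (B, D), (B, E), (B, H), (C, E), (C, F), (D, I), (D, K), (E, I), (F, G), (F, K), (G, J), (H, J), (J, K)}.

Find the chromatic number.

The cycle G-F-C-A-J-G has odd length 5, so it cannot be 2-colored; at least 3 colors are needed.
One proper 3-coloring: A=3, B=2, C=2, D=1, E=1, F=1, G=2, H=3, I=2, J=1, K=2. No two adjacent vertices share a color.

3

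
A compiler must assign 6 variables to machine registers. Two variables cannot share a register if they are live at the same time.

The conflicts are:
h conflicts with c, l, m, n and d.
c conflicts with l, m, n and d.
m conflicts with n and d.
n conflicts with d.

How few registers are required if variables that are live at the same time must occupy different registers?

5

h, c, m, n, d pairwise conflict, so at least 5 registers are needed.
Using 5 registers: h=2, c=1, l=3, m=5, n=3, d=4. Every pair that conflicts lands in different registers.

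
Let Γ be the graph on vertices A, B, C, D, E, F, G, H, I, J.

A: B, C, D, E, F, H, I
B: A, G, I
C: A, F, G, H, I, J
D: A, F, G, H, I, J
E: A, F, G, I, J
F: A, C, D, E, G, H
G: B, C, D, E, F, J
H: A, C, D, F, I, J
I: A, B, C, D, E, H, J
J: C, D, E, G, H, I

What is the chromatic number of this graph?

A, D, F, H are mutually adjacent (a clique of size 4), so at least 4 colors are needed.
A valid assignment using 4 colors: A=1, B=3, C=3, D=3, E=3, F=2, G=4, H=4, I=2, J=1. Every edge joins two different colors.

4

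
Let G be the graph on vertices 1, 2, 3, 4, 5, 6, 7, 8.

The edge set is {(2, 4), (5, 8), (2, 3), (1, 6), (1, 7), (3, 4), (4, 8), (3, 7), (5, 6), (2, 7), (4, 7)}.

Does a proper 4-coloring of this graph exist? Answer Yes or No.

Yes

The chromatic number is 4. 2, 3, 4, 7 form a clique, so at least 4 colors are needed.
4 colors suffice: color red → {4, 6}; color blue → {5, 7}; color green → {1, 2, 8}; color yellow → {3}.
That is already a proper 4-coloring.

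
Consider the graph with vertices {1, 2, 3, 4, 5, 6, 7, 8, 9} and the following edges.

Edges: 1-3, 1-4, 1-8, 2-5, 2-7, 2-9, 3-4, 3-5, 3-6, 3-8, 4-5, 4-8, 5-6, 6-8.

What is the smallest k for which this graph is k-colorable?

4

1, 3, 4, 8 are mutually adjacent (a clique of size 4), so at least 4 colors are needed.
4 colors suffice: color red → {2, 3}; color blue → {5, 7, 8, 9}; color green → {4, 6}; color yellow → {1}. Every edge joins two different colors.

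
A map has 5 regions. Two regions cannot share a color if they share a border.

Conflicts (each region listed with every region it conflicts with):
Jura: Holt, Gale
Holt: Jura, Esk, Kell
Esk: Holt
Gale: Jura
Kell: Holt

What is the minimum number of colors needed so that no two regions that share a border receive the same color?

2

Holt and Esk conflict, so at least 2 colors are needed.
One proper 2-coloring: Jura=2, Holt=1, Esk=2, Gale=1, Kell=2. Every pair that conflicts lands in different colors.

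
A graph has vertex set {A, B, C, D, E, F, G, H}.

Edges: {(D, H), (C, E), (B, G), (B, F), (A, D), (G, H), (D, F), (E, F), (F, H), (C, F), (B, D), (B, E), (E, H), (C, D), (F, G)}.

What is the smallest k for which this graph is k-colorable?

3

C, D, F are mutually adjacent, so at least 3 colors are needed.
3 colors suffice: color red → {A, F}; color blue → {D, E, G}; color green → {B, C, H}. No two adjacent vertices share a color.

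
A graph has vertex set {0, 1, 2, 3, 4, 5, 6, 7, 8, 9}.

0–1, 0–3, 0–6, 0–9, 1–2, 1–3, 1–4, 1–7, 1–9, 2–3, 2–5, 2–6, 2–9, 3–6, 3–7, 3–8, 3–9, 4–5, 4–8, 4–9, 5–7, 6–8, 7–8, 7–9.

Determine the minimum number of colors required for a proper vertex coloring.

4

0, 1, 3, 9 form a clique, so at least 4 colors are needed.
4 colors suffice: 0=d, 1=b, 2=d, 3=a, 4=a, 5=b, 6=b, 7=d, 8=c, 9=c. No two adjacent vertices share a color.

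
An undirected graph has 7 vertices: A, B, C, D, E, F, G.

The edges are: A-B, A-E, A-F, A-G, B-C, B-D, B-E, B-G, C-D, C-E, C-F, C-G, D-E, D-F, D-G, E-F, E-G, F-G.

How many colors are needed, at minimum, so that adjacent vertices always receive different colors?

C, D, E, F, G are pairwise adjacent (a clique of size 5), so at least 5 colors are needed.
5 colors suffice: color 1 → {G}; color 2 → {E}; color 3 → {B, F}; color 4 → {A, D}; color 5 → {C}. Each edge has distinct colors on its endpoints.

5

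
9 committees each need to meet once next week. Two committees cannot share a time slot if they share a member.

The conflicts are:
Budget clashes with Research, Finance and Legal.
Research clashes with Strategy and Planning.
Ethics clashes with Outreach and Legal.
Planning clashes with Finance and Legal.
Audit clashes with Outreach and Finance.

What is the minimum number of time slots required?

2

Ethics and Legal conflict, so at least 2 time slots are needed.
Using 2 time slots: Budget=2, Research=1, Strategy=2, Ethics=2, Planning=2, Audit=2, Outreach=1, Finance=1, Legal=1. No two conflicting committees share a time slot.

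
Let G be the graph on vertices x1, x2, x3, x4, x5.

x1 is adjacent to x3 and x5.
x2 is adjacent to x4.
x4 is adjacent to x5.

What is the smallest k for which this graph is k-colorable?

2

x1 and x5 are adjacent, so at least 2 colors are needed.
One proper 2-coloring: x1=2, x2=1, x3=1, x4=2, x5=1. Each edge has distinct colors on its endpoints.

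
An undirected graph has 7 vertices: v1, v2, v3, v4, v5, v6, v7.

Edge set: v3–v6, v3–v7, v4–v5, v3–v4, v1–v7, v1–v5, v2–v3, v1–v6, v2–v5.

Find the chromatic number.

The cycle v5-v1-v6-v3-v2-v5 has odd length 5, so it cannot be 2-colored; at least 3 colors are needed.
3 colors suffice: color red → {v1, v3}; color blue → {v5, v6, v7}; color green → {v2, v4}. Every edge joins two different colors.

3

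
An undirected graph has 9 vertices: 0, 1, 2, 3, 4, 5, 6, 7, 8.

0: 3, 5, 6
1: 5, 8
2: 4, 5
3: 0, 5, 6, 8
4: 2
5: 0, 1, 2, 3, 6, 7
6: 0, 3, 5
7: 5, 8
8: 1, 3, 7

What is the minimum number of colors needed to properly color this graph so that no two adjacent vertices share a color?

0, 3, 5, 6 are pairwise adjacent (a clique of size 4), so at least 4 colors are needed.
4 colors suffice: color a → {4, 5, 8}; color b → {1, 2, 3, 7}; color c → {0}; color d → {6}. Each edge has distinct colors on its endpoints.

4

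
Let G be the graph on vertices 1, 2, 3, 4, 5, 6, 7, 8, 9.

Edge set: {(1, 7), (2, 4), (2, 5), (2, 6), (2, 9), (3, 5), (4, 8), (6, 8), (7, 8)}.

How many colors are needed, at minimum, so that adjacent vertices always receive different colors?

2

2 and 6 are adjacent, so at least 2 colors are needed.
2 colors suffice: color red → {1, 2, 3, 8}; color blue → {4, 5, 6, 7, 9}. No two adjacent vertices share a color.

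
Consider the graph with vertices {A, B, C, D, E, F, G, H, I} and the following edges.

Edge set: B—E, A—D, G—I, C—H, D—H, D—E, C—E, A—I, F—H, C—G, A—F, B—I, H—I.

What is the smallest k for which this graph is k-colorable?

The cycle E-D-A-I-B-E has odd length 5, so it cannot be 2-colored; at least 3 colors are needed.
3 colors suffice: color 1 → {A, E, G, H}; color 2 → {C, D, F, I}; color 3 → {B}. No two adjacent vertices share a color.

3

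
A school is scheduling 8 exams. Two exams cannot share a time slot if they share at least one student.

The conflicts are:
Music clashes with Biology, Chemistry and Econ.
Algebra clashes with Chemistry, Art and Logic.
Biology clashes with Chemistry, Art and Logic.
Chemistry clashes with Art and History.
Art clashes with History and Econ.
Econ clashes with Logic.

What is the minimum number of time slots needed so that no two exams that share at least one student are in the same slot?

Biology, Chemistry, Art pairwise conflict, so at least 3 time slots are needed.
Using 3 time slots: Music=1, Algebra=3, Biology=3, Chemistry=2, Art=1, History=3, Econ=2, Logic=1. Every pair that conflicts lands in different time slots.

3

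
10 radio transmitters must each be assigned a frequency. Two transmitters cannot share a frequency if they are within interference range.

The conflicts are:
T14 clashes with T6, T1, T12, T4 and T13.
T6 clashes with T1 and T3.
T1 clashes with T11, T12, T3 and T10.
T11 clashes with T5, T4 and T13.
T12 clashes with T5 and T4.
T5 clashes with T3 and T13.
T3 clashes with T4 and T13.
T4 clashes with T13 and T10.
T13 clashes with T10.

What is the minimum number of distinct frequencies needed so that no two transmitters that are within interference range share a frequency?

T5, T3, T13 are mutually in conflict, so at least 3 frequencies are needed.
3 frequencies suffice: frequency 1 → {T6, T12, T13}; frequency 2 → {T1, T5, T4}; frequency 3 → {T14, T11, T3, T10}. No two conflicting transmitters share a frequency.

3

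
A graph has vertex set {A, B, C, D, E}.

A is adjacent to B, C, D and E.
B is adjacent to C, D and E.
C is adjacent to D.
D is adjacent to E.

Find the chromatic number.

4

A, B, C, D are pairwise adjacent (a clique of size 4), so at least 4 colors are needed.
A valid assignment using 4 colors: A=blue, B=red, C=yellow, D=green, E=yellow. Each edge has distinct colors on its endpoints.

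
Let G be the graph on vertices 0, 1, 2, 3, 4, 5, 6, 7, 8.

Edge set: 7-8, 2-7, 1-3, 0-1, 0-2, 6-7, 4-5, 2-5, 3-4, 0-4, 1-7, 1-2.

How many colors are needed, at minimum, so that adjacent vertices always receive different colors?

1, 2, 7 are pairwise adjacent, so at least 3 colors are needed.
3 colors suffice: color a → {1, 4, 6, 8}; color b → {0, 3, 5, 7}; color c → {2}. Every edge joins two different colors.

3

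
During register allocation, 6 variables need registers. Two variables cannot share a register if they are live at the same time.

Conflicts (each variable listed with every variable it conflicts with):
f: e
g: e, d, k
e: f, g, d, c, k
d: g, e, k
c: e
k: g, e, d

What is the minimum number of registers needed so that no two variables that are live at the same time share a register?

4

g, e, d, k all conflict with each other, so at least 4 registers are needed.
4 registers suffice: f=2, g=2, e=1, d=3, c=2, k=4. No two conflicting variables share a register.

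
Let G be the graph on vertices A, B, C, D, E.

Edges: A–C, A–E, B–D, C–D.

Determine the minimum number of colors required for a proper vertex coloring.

2

A and E are adjacent, so at least 2 colors are needed.
2 colors suffice: color red → {A, D}; color blue → {B, C, E}. Each edge has distinct colors on its endpoints.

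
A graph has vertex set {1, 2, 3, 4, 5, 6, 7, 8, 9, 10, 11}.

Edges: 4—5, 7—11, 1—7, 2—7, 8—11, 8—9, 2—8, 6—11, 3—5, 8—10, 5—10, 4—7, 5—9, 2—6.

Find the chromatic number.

2

8 and 11 are adjacent, so at least 2 colors are needed.
2 colors suffice: color a → {5, 6, 7, 8}; color b → {1, 2, 3, 4, 9, 10, 11}. No two adjacent vertices share a color.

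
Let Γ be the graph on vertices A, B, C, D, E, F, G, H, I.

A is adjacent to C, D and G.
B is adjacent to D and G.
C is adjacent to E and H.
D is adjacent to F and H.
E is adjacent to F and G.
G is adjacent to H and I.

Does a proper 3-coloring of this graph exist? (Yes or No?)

Yes

The chromatic number is 3. The cycle H-D-F-E-C-H has odd length 5, so it cannot be 2-colored; at least 3 colors are needed.
3 colors suffice: A=2, B=2, C=1, D=1, E=2, F=3, G=1, H=2, I=2.
That is already a proper 3-coloring.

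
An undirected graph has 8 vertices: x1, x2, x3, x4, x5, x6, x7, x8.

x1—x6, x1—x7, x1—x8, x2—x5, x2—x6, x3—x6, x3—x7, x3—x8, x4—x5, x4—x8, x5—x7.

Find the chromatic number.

The cycle x5-x4-x8-x1-x7-x5 has odd length 5, so it cannot be 2-colored; at least 3 colors are needed.
3 colors suffice: x1=blue, x2=green, x3=blue, x4=green, x5=blue, x6=red, x7=red, x8=red. Every edge joins two different colors.

3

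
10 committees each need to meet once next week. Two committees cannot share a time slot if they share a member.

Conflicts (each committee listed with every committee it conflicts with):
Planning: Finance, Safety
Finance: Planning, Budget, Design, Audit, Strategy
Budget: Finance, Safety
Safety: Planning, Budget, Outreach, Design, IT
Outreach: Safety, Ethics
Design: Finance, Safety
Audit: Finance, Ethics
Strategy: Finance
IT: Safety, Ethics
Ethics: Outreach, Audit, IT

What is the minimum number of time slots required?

2

Planning and Safety conflict, so at least 2 time slots are needed.
2 time slots suffice: time slot 1 → {Finance, Safety, Ethics}; time slot 2 → {Planning, Budget, Outreach, Design, Audit, Strategy, IT}. Each listed conflict is separated.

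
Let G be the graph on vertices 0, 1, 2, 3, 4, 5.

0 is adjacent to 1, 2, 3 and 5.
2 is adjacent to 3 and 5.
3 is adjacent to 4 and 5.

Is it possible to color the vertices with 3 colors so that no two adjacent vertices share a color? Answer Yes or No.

No

0, 2, 3, 5 form a clique, so at least 4 colors are needed.
So 3 colors are not enough.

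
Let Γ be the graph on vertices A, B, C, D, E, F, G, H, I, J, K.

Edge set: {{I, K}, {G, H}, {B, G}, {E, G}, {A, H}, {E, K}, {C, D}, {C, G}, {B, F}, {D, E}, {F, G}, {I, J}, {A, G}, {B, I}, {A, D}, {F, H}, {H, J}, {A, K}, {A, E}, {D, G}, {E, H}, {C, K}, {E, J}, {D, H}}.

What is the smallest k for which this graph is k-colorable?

5

A, D, E, G, H are mutually adjacent (a clique of size 5), so at least 5 colors are needed.
5 colors suffice: A=5, B=4, C=2, D=4, E=3, F=3, G=1, H=2, I=2, J=1, K=1. No two adjacent vertices share a color.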